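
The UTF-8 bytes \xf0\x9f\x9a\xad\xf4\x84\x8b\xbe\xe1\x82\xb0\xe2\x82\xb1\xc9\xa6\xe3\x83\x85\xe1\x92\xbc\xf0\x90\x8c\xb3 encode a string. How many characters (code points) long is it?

Byte at offset 0: 0xF0 = 11110000 → 4-byte char (#1). Advance 4.
Byte at offset 4: 0xF4 = 11110100 → 4-byte char (#2). Advance 4.
Byte at offset 8: 0xE1 = 11100001 → 3-byte char (#3). Advance 3.
Byte at offset 11: 0xE2 = 11100010 → 3-byte char (#4). Advance 3.
Byte at offset 14: 0xC9 = 11001001 → 2-byte char (#5). Advance 2.
Byte at offset 16: 0xE3 = 11100011 → 3-byte char (#6). Advance 3.
Byte at offset 19: 0xE1 = 11100001 → 3-byte char (#7). Advance 3.
Byte at offset 22: 0xF0 = 11110000 → 4-byte char (#8). Advance 4.
Reached end at offset 26 after 8 code points.

8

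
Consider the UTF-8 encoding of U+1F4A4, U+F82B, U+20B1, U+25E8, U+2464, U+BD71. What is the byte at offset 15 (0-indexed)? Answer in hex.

U+1F4A4 → 4-byte form F0 9F 92 A4 at offsets 0–3.
U+F82B → 3-byte form EF A0 AB at offsets 4–6.
U+20B1 → 3-byte form E2 82 B1 at offsets 7–9.
U+25E8 → 3-byte form E2 97 A8 at offsets 10–12.
U+2464 → 3-byte form E2 91 A4 at offsets 13–15.
Offset 15 falls in char 5's range; it's byte 3 of E2 91 A4 = 0xA4.

0xA4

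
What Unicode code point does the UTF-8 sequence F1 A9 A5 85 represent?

U+69945

Leading byte 0xF1 = 11110001 matches 11110xxx → 4-byte sequence.
Byte 1: 0xF1 = 11110001, payload 001 (3 bits).
Byte 2: 0xA9 = 10101001 (10xxxxxx ✓), payload 101001.
Byte 3: 0xA5 = 10100101 (10xxxxxx ✓), payload 100101.
Byte 4: 0x85 = 10000101 (10xxxxxx ✓), payload 000101.
Concatenate: 001101001100101000101 = 0x69945 (21 bits → U+69945).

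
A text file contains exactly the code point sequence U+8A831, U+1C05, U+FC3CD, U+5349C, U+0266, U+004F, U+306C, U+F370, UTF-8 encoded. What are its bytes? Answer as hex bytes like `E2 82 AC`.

F2 8A A0 B1 E1 B0 85 F3 BC 8F 8D F1 93 92 9C C9 A6 4F E3 81 AC EF 8D B0

U+8A831: 4-byte form → F2 8A A0 B1.
U+1C05: 3-byte form → E1 B0 85.
U+FC3CD: 4-byte form → F3 BC 8F 8D.
U+5349C: 4-byte form → F1 93 92 9C.
U+0266: 2-byte form → C9 A6.
U+004F: 1-byte form → 4F.
U+306C: 3-byte form → E3 81 AC.
U+F370: 3-byte form → EF 8D B0.
Concatenated (24 bytes): F2 8A A0 B1 E1 B0 85 F3 BC 8F 8D F1 93 92 9C C9 A6 4F E3 81 AC EF 8D B0.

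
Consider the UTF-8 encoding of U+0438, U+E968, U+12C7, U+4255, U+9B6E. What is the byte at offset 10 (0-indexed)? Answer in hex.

0x95

U+0438 → 2-byte form D0 B8 at offsets 0–1.
U+E968 → 3-byte form EE A5 A8 at offsets 2–4.
U+12C7 → 3-byte form E1 8B 87 at offsets 5–7.
U+4255 → 3-byte form E4 89 95 at offsets 8–10.
Offset 10 falls in char 4's range; it's byte 3 of E4 89 95 = 0x95.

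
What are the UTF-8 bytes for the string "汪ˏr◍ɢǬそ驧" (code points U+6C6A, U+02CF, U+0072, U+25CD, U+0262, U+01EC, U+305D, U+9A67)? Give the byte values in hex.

E6 B1 AA CB 8F 72 E2 97 8D C9 A2 C7 AC E3 81 9D E9 A9 A7

U+6C6A: 3-byte form → E6 B1 AA.
U+02CF: 2-byte form → CB 8F.
U+0072: 1-byte form → 72.
U+25CD: 3-byte form → E2 97 8D.
U+0262: 2-byte form → C9 A2.
U+01EC: 2-byte form → C7 AC.
U+305D: 3-byte form → E3 81 9D.
U+9A67: 3-byte form → E9 A9 A7.
Concatenated (19 bytes): E6 B1 AA CB 8F 72 E2 97 8D C9 A2 C7 AC E3 81 9D E9 A9 A7.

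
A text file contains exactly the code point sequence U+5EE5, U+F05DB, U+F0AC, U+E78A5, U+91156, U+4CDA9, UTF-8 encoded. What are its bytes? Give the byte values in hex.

E5 BB A5 F3 B0 97 9B EF 82 AC F3 A7 A2 A5 F2 91 85 96 F1 8C B6 A9

U+5EE5: 3-byte form → E5 BB A5.
U+F05DB: 4-byte form → F3 B0 97 9B.
U+F0AC: 3-byte form → EF 82 AC.
U+E78A5: 4-byte form → F3 A7 A2 A5.
U+91156: 4-byte form → F2 91 85 96.
U+4CDA9: 4-byte form → F1 8C B6 A9.
Concatenated (22 bytes): E5 BB A5 F3 B0 97 9B EF 82 AC F3 A7 A2 A5 F2 91 85 96 F1 8C B6 A9.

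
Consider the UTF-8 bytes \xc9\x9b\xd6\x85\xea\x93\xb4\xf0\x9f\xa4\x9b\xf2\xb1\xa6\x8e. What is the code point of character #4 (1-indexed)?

U+1F91B

Offset 0: leading byte 0xC9 = 11001001 → 2-byte char #1 = C9 9B.
Offset 2: leading byte 0xD6 = 11010110 → 2-byte char #2 = D6 85.
Offset 4: leading byte 0xEA = 11101010 → 3-byte char #3 = EA 93 B4.
Offset 7: leading byte 0xF0 = 11110000 → 4-byte char #4 = F0 9F A4 9B.
Leading byte 0xF0 = 11110000 matches 11110xxx → 4-byte sequence.
Byte 1: 0xF0 = 11110000, payload 000 (3 bits).
Byte 2: 0x9F = 10011111 (10xxxxxx ✓), payload 011111.
Byte 3: 0xA4 = 10100100 (10xxxxxx ✓), payload 100100.
Byte 4: 0x9B = 10011011 (10xxxxxx ✓), payload 011011.
Concatenate: 000011111100100011011 = 0x1F91B (21 bits → U+1F91B).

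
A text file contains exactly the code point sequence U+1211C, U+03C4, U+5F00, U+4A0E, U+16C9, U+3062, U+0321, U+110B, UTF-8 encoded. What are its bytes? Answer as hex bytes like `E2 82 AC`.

F0 92 84 9C CF 84 E5 BC 80 E4 A8 8E E1 9B 89 E3 81 A2 CC A1 E1 84 8B

U+1211C: 4-byte form → F0 92 84 9C.
U+03C4: 2-byte form → CF 84.
U+5F00: 3-byte form → E5 BC 80.
U+4A0E: 3-byte form → E4 A8 8E.
U+16C9: 3-byte form → E1 9B 89.
U+3062: 3-byte form → E3 81 A2.
U+0321: 2-byte form → CC A1.
U+110B: 3-byte form → E1 84 8B.
Concatenated (23 bytes): F0 92 84 9C CF 84 E5 BC 80 E4 A8 8E E1 9B 89 E3 81 A2 CC A1 E1 84 8B.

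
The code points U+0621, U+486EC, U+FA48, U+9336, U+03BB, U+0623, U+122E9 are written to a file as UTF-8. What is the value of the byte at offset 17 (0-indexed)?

U+0621 → 2-byte form D8 A1 at offsets 0–1.
U+486EC → 4-byte form F1 88 9B AC at offsets 2–5.
U+FA48 → 3-byte form EF A9 88 at offsets 6–8.
U+9336 → 3-byte form E9 8C B6 at offsets 9–11.
U+03BB → 2-byte form CE BB at offsets 12–13.
U+0623 → 2-byte form D8 A3 at offsets 14–15.
U+122E9 → 4-byte form F0 92 8B A9 at offsets 16–19.
Offset 17 falls in char 7's range; it's byte 2 of F0 92 8B A9 = 0x92.

0x92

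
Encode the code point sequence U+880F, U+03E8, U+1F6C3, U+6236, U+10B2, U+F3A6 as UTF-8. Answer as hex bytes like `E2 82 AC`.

U+880F: 3-byte form → E8 A0 8F.
U+03E8: 2-byte form → CF A8.
U+1F6C3: 4-byte form → F0 9F 9B 83.
U+6236: 3-byte form → E6 88 B6.
U+10B2: 3-byte form → E1 82 B2.
U+F3A6: 3-byte form → EF 8E A6.
Concatenated (18 bytes): E8 A0 8F CF A8 F0 9F 9B 83 E6 88 B6 E1 82 B2 EF 8E A6.

E8 A0 8F CF A8 F0 9F 9B 83 E6 88 B6 E1 82 B2 EF 8E A6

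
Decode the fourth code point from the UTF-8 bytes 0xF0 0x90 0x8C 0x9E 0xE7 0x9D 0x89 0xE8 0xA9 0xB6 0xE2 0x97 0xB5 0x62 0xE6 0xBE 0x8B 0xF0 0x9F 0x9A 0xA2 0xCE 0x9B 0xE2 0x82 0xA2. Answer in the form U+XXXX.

U+25F5

Offset 0: leading byte 0xF0 = 11110000 → 4-byte char #1 = F0 90 8C 9E.
Offset 4: leading byte 0xE7 = 11100111 → 3-byte char #2 = E7 9D 89.
Offset 7: leading byte 0xE8 = 11101000 → 3-byte char #3 = E8 A9 B6.
Offset 10: leading byte 0xE2 = 11100010 → 3-byte char #4 = E2 97 B5.
Leading byte 0xE2 = 11100010 matches 1110xxxx → 3-byte sequence.
Byte 1: 0xE2 = 11100010, payload 0010 (4 bits).
Byte 2: 0x97 = 10010111 (10xxxxxx ✓), payload 010111.
Byte 3: 0xB5 = 10110101 (10xxxxxx ✓), payload 110101.
Concatenate: 0010010111110101 = 0x25F5 (16 bits → U+25F5).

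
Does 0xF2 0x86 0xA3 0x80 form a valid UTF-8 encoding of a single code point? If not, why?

Leading byte 0xF2 = 11110010 → 4-byte form.
Continuation bytes 0x86=10000110, 0xA3=10100011, 0x80=10000000 all match 10xxxxxx.
Decoded value 0x868C0 is ≥ 0x10000 (shortest form) and not a surrogate.

valid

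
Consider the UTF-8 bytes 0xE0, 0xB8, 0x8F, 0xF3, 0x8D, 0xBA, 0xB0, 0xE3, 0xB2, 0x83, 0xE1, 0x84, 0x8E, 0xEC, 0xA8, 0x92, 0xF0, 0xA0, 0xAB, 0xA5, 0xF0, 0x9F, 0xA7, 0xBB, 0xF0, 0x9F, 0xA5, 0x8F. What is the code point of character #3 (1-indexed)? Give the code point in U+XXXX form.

U+3C83

Offset 0: leading byte 0xE0 = 11100000 → 3-byte char #1 = E0 B8 8F.
Offset 3: leading byte 0xF3 = 11110011 → 4-byte char #2 = F3 8D BA B0.
Offset 7: leading byte 0xE3 = 11100011 → 3-byte char #3 = E3 B2 83.
Leading byte 0xE3 = 11100011 matches 1110xxxx → 3-byte sequence.
Byte 1: 0xE3 = 11100011, payload 0011 (4 bits).
Byte 2: 0xB2 = 10110010 (10xxxxxx ✓), payload 110010.
Byte 3: 0x83 = 10000011 (10xxxxxx ✓), payload 000011.
Concatenate: 0011110010000011 = 0x3C83 (16 bits → U+3C83).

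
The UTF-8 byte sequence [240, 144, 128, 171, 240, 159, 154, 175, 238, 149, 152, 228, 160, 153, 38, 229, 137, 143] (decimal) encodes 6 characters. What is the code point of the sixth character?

U+524F

Offset 0: leading byte 0xF0 = 11110000 → 4-byte char #1 = F0 90 80 AB.
Offset 4: leading byte 0xF0 = 11110000 → 4-byte char #2 = F0 9F 9A AF.
Offset 8: leading byte 0xEE = 11101110 → 3-byte char #3 = EE 95 98.
Offset 11: leading byte 0xE4 = 11100100 → 3-byte char #4 = E4 A0 99.
Offset 14: leading byte 0x26 = 00100110 → 1-byte char #5 = 26.
Offset 15: leading byte 0xE5 = 11100101 → 3-byte char #6 = E5 89 8F.
Leading byte 0xE5 = 11100101 matches 1110xxxx → 3-byte sequence.
Byte 1: 0xE5 = 11100101, payload 0101 (4 bits).
Byte 2: 0x89 = 10001001 (10xxxxxx ✓), payload 001001.
Byte 3: 0x8F = 10001111 (10xxxxxx ✓), payload 001111.
Concatenate: 0101001001001111 = 0x524F (16 bits → U+524F).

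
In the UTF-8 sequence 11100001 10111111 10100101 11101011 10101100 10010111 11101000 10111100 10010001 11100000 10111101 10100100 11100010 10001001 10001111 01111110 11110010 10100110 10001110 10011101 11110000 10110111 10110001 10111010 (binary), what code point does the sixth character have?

Offset 0: leading byte 0xE1 = 11100001 → 3-byte char #1 = E1 BF A5.
Offset 3: leading byte 0xEB = 11101011 → 3-byte char #2 = EB AC 97.
Offset 6: leading byte 0xE8 = 11101000 → 3-byte char #3 = E8 BC 91.
Offset 9: leading byte 0xE0 = 11100000 → 3-byte char #4 = E0 BD A4.
Offset 12: leading byte 0xE2 = 11100010 → 3-byte char #5 = E2 89 8F.
Offset 15: leading byte 0x7E = 01111110 → 1-byte char #6 = 7E.
Leading byte 0x7E = 01111110 matches 0xxxxxxx → 1-byte sequence.
Byte 1: 0x7E = 01111110, payload 1111110 (7 bits).
Concatenate: 1111110 = 0x7E (7 bits → U+007E).

U+007E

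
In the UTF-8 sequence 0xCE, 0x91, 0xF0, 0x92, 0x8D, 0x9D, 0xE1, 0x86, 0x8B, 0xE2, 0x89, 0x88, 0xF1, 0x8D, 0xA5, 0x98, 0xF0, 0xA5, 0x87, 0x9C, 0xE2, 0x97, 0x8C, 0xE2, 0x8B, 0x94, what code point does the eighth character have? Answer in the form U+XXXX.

U+22D4

Offset 0: leading byte 0xCE = 11001110 → 2-byte char #1 = CE 91.
Offset 2: leading byte 0xF0 = 11110000 → 4-byte char #2 = F0 92 8D 9D.
Offset 6: leading byte 0xE1 = 11100001 → 3-byte char #3 = E1 86 8B.
Offset 9: leading byte 0xE2 = 11100010 → 3-byte char #4 = E2 89 88.
Offset 12: leading byte 0xF1 = 11110001 → 4-byte char #5 = F1 8D A5 98.
Offset 16: leading byte 0xF0 = 11110000 → 4-byte char #6 = F0 A5 87 9C.
Offset 20: leading byte 0xE2 = 11100010 → 3-byte char #7 = E2 97 8C.
Offset 23: leading byte 0xE2 = 11100010 → 3-byte char #8 = E2 8B 94.
Leading byte 0xE2 = 11100010 matches 1110xxxx → 3-byte sequence.
Byte 1: 0xE2 = 11100010, payload 0010 (4 bits).
Byte 2: 0x8B = 10001011 (10xxxxxx ✓), payload 001011.
Byte 3: 0x94 = 10010100 (10xxxxxx ✓), payload 010100.
Concatenate: 0010001011010100 = 0x22D4 (16 bits → U+22D4).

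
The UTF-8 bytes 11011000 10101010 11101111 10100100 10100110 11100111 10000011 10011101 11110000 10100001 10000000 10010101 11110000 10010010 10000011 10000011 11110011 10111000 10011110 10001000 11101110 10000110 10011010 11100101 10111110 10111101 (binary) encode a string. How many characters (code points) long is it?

Byte at offset 0: 0xD8 = 11011000 → 2-byte char (#1). Advance 2.
Byte at offset 2: 0xEF = 11101111 → 3-byte char (#2). Advance 3.
Byte at offset 5: 0xE7 = 11100111 → 3-byte char (#3). Advance 3.
Byte at offset 8: 0xF0 = 11110000 → 4-byte char (#4). Advance 4.
Byte at offset 12: 0xF0 = 11110000 → 4-byte char (#5). Advance 4.
Byte at offset 16: 0xF3 = 11110011 → 4-byte char (#6). Advance 4.
Byte at offset 20: 0xEE = 11101110 → 3-byte char (#7). Advance 3.
Byte at offset 23: 0xE5 = 11100101 → 3-byte char (#8). Advance 3.
Reached end at offset 26 after 8 code points.

8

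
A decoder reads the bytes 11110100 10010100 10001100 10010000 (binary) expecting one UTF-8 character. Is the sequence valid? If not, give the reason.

Leading byte 0xF4 = 11110100 → 4-byte form.
Payload = 0x114310, which exceeds U+10FFFF, the maximum Unicode code point. (Leading bytes F5–FF, or F4 followed by ≥ 0x90, are invalid.)

invalid (encodes a value above U+10FFFF)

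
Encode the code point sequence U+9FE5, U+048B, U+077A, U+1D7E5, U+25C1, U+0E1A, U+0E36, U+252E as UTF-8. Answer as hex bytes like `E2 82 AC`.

U+9FE5: 3-byte form → E9 BF A5.
U+048B: 2-byte form → D2 8B.
U+077A: 2-byte form → DD BA.
U+1D7E5: 4-byte form → F0 9D 9F A5.
U+25C1: 3-byte form → E2 97 81.
U+0E1A: 3-byte form → E0 B8 9A.
U+0E36: 3-byte form → E0 B8 B6.
U+252E: 3-byte form → E2 94 AE.
Concatenated (23 bytes): E9 BF A5 D2 8B DD BA F0 9D 9F A5 E2 97 81 E0 B8 9A E0 B8 B6 E2 94 AE.

E9 BF A5 D2 8B DD BA F0 9D 9F A5 E2 97 81 E0 B8 9A E0 B8 B6 E2 94 AE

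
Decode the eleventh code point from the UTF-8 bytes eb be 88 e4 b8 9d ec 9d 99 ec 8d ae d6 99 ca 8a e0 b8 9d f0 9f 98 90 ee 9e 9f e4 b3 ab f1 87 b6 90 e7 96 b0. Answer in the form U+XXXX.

Offset 0: leading byte 0xEB = 11101011 → 3-byte char #1 = EB BE 88.
Offset 3: leading byte 0xE4 = 11100100 → 3-byte char #2 = E4 B8 9D.
Offset 6: leading byte 0xEC = 11101100 → 3-byte char #3 = EC 9D 99.
Offset 9: leading byte 0xEC = 11101100 → 3-byte char #4 = EC 8D AE.
Offset 12: leading byte 0xD6 = 11010110 → 2-byte char #5 = D6 99.
Offset 14: leading byte 0xCA = 11001010 → 2-byte char #6 = CA 8A.
Offset 16: leading byte 0xE0 = 11100000 → 3-byte char #7 = E0 B8 9D.
Offset 19: leading byte 0xF0 = 11110000 → 4-byte char #8 = F0 9F 98 90.
Offset 23: leading byte 0xEE = 11101110 → 3-byte char #9 = EE 9E 9F.
Offset 26: leading byte 0xE4 = 11100100 → 3-byte char #10 = E4 B3 AB.
Offset 29: leading byte 0xF1 = 11110001 → 4-byte char #11 = F1 87 B6 90.
Leading byte 0xF1 = 11110001 matches 11110xxx → 4-byte sequence.
Byte 1: 0xF1 = 11110001, payload 001 (3 bits).
Byte 2: 0x87 = 10000111 (10xxxxxx ✓), payload 000111.
Byte 3: 0xB6 = 10110110 (10xxxxxx ✓), payload 110110.
Byte 4: 0x90 = 10010000 (10xxxxxx ✓), payload 010000.
Concatenate: 001000111110110010000 = 0x47D90 (21 bits → U+47D90).

U+47D90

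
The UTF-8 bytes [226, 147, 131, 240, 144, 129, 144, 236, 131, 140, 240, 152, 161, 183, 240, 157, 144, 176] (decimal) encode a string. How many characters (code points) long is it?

5

Byte at offset 0: 0xE2 = 11100010 → 3-byte char (#1). Advance 3.
Byte at offset 3: 0xF0 = 11110000 → 4-byte char (#2). Advance 4.
Byte at offset 7: 0xEC = 11101100 → 3-byte char (#3). Advance 3.
Byte at offset 10: 0xF0 = 11110000 → 4-byte char (#4). Advance 4.
Byte at offset 14: 0xF0 = 11110000 → 4-byte char (#5). Advance 4.
Reached end at offset 18 after 5 code points.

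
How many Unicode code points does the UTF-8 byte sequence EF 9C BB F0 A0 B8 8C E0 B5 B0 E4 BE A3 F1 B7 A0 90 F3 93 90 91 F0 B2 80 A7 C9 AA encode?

8

Byte at offset 0: 0xEF = 11101111 → 3-byte char (#1). Advance 3.
Byte at offset 3: 0xF0 = 11110000 → 4-byte char (#2). Advance 4.
Byte at offset 7: 0xE0 = 11100000 → 3-byte char (#3). Advance 3.
Byte at offset 10: 0xE4 = 11100100 → 3-byte char (#4). Advance 3.
Byte at offset 13: 0xF1 = 11110001 → 4-byte char (#5). Advance 4.
Byte at offset 17: 0xF3 = 11110011 → 4-byte char (#6). Advance 4.
Byte at offset 21: 0xF0 = 11110000 → 4-byte char (#7). Advance 4.
Byte at offset 25: 0xC9 = 11001001 → 2-byte char (#8). Advance 2.
Reached end at offset 27 after 8 code points.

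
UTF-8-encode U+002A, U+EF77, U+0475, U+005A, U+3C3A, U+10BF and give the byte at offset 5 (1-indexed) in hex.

1-indexed offset 5 is 0-indexed offset 4.
U+002A → 1-byte form 2A at offsets 0–0.
U+EF77 → 3-byte form EE BD B7 at offsets 1–3.
U+0475 → 2-byte form D1 B5 at offsets 4–5.
Offset 4 falls in char 3's range; it's byte 1 of D1 B5 = 0xD1.

0xD1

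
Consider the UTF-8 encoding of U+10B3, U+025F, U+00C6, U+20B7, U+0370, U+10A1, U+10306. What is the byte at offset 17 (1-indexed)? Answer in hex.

1-indexed offset 17 is 0-indexed offset 16.
U+10B3 → 3-byte form E1 82 B3 at offsets 0–2.
U+025F → 2-byte form C9 9F at offsets 3–4.
U+00C6 → 2-byte form C3 86 at offsets 5–6.
U+20B7 → 3-byte form E2 82 B7 at offsets 7–9.
U+0370 → 2-byte form CD B0 at offsets 10–11.
U+10A1 → 3-byte form E1 82 A1 at offsets 12–14.
U+10306 → 4-byte form F0 90 8C 86 at offsets 15–18.
Offset 16 falls in char 7's range; it's byte 2 of F0 90 8C 86 = 0x90.

0x90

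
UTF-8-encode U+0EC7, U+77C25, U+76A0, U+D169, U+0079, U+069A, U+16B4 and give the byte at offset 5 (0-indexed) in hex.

0xB0

U+0EC7 → 3-byte form E0 BB 87 at offsets 0–2.
U+77C25 → 4-byte form F1 B7 B0 A5 at offsets 3–6.
Offset 5 falls in char 2's range; it's byte 3 of F1 B7 B0 A5 = 0xB0.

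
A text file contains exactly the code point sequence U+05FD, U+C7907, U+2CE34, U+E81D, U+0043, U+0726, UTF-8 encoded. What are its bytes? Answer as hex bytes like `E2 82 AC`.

D7 BD F3 87 A4 87 F0 AC B8 B4 EE A0 9D 43 DC A6

U+05FD: 2-byte form → D7 BD.
U+C7907: 4-byte form → F3 87 A4 87.
U+2CE34: 4-byte form → F0 AC B8 B4.
U+E81D: 3-byte form → EE A0 9D.
U+0043: 1-byte form → 43.
U+0726: 2-byte form → DC A6.
Concatenated (16 bytes): D7 BD F3 87 A4 87 F0 AC B8 B4 EE A0 9D 43 DC A6.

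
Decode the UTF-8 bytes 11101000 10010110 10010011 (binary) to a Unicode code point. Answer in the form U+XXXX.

Leading byte 0xE8 = 11101000 matches 1110xxxx → 3-byte sequence.
Byte 1: 0xE8 = 11101000, payload 1000 (4 bits).
Byte 2: 0x96 = 10010110 (10xxxxxx ✓), payload 010110.
Byte 3: 0x93 = 10010011 (10xxxxxx ✓), payload 010011.
Concatenate: 1000010110010011 = 0x8593 (16 bits → U+8593).

U+8593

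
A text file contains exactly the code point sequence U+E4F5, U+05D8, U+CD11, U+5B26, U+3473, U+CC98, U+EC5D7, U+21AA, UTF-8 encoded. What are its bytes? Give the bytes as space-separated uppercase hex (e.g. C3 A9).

U+E4F5: 3-byte form → EE 93 B5.
U+05D8: 2-byte form → D7 98.
U+CD11: 3-byte form → EC B4 91.
U+5B26: 3-byte form → E5 AC A6.
U+3473: 3-byte form → E3 91 B3.
U+CC98: 3-byte form → EC B2 98.
U+EC5D7: 4-byte form → F3 AC 97 97.
U+21AA: 3-byte form → E2 86 AA.
Concatenated (24 bytes): EE 93 B5 D7 98 EC B4 91 E5 AC A6 E3 91 B3 EC B2 98 F3 AC 97 97 E2 86 AA.

EE 93 B5 D7 98 EC B4 91 E5 AC A6 E3 91 B3 EC B2 98 F3 AC 97 97 E2 86 AA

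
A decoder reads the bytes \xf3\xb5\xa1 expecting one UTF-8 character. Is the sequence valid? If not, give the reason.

Leading byte 0xF3 = 11110011 → 4-byte form, but only 3 bytes are present.

invalid (sequence truncated)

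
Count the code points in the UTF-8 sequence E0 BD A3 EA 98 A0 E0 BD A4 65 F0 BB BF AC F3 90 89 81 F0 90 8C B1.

Byte at offset 0: 0xE0 = 11100000 → 3-byte char (#1). Advance 3.
Byte at offset 3: 0xEA = 11101010 → 3-byte char (#2). Advance 3.
Byte at offset 6: 0xE0 = 11100000 → 3-byte char (#3). Advance 3.
Byte at offset 9: 0x65 = 01100101 → 1-byte char (#4). Advance 1.
Byte at offset 10: 0xF0 = 11110000 → 4-byte char (#5). Advance 4.
Byte at offset 14: 0xF3 = 11110011 → 4-byte char (#6). Advance 4.
Byte at offset 18: 0xF0 = 11110000 → 4-byte char (#7). Advance 4.
Reached end at offset 22 after 7 code points.

7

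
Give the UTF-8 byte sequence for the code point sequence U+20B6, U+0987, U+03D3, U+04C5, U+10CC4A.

E2 82 B6 E0 A6 87 CF 93 D3 85 F4 8C B1 8A

U+20B6: 3-byte form → E2 82 B6.
U+0987: 3-byte form → E0 A6 87.
U+03D3: 2-byte form → CF 93.
U+04C5: 2-byte form → D3 85.
U+10CC4A: 4-byte form → F4 8C B1 8A.
Concatenated (14 bytes): E2 82 B6 E0 A6 87 CF 93 D3 85 F4 8C B1 8A.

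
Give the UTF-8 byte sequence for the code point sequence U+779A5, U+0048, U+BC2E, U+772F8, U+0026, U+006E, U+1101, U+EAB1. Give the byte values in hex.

U+779A5: 4-byte form → F1 B7 A6 A5.
U+0048: 1-byte form → 48.
U+BC2E: 3-byte form → EB B0 AE.
U+772F8: 4-byte form → F1 B7 8B B8.
U+0026: 1-byte form → 26.
U+006E: 1-byte form → 6E.
U+1101: 3-byte form → E1 84 81.
U+EAB1: 3-byte form → EE AA B1.
Concatenated (20 bytes): F1 B7 A6 A5 48 EB B0 AE F1 B7 8B B8 26 6E E1 84 81 EE AA B1.

F1 B7 A6 A5 48 EB B0 AE F1 B7 8B B8 26 6E E1 84 81 EE AA B1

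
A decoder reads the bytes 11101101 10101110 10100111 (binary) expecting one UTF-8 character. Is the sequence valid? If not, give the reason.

Structurally a 3-byte sequence; payload = 0xDBA7.
But 0xDBA7 is in U+D800–U+DFFF, the surrogate range. Surrogates are not Unicode scalar values and are forbidden in UTF-8.

invalid (encodes a surrogate (U+D800–U+DFFF))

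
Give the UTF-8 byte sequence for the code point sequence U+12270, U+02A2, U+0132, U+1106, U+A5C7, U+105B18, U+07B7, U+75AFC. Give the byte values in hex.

F0 92 89 B0 CA A2 C4 B2 E1 84 86 EA 97 87 F4 85 AC 98 DE B7 F1 B5 AB BC

U+12270: 4-byte form → F0 92 89 B0.
U+02A2: 2-byte form → CA A2.
U+0132: 2-byte form → C4 B2.
U+1106: 3-byte form → E1 84 86.
U+A5C7: 3-byte form → EA 97 87.
U+105B18: 4-byte form → F4 85 AC 98.
U+07B7: 2-byte form → DE B7.
U+75AFC: 4-byte form → F1 B5 AB BC.
Concatenated (24 bytes): F0 92 89 B0 CA A2 C4 B2 E1 84 86 EA 97 87 F4 85 AC 98 DE B7 F1 B5 AB BC.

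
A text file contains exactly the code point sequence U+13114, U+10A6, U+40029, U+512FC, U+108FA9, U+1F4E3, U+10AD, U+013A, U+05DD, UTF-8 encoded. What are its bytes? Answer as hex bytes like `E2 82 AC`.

U+13114: 4-byte form → F0 93 84 94.
U+10A6: 3-byte form → E1 82 A6.
U+40029: 4-byte form → F1 80 80 A9.
U+512FC: 4-byte form → F1 91 8B BC.
U+108FA9: 4-byte form → F4 88 BE A9.
U+1F4E3: 4-byte form → F0 9F 93 A3.
U+10AD: 3-byte form → E1 82 AD.
U+013A: 2-byte form → C4 BA.
U+05DD: 2-byte form → D7 9D.
Concatenated (30 bytes): F0 93 84 94 E1 82 A6 F1 80 80 A9 F1 91 8B BC F4 88 BE A9 F0 9F 93 A3 E1 82 AD C4 BA D7 9D.

F0 93 84 94 E1 82 A6 F1 80 80 A9 F1 91 8B BC F4 88 BE A9 F0 9F 93 A3 E1 82 AD C4 BA D7 9D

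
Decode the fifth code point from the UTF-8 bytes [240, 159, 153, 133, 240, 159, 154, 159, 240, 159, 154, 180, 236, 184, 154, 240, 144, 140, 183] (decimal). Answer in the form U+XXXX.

Offset 0: leading byte 0xF0 = 11110000 → 4-byte char #1 = F0 9F 99 85.
Offset 4: leading byte 0xF0 = 11110000 → 4-byte char #2 = F0 9F 9A 9F.
Offset 8: leading byte 0xF0 = 11110000 → 4-byte char #3 = F0 9F 9A B4.
Offset 12: leading byte 0xEC = 11101100 → 3-byte char #4 = EC B8 9A.
Offset 15: leading byte 0xF0 = 11110000 → 4-byte char #5 = F0 90 8C B7.
Leading byte 0xF0 = 11110000 matches 11110xxx → 4-byte sequence.
Byte 1: 0xF0 = 11110000, payload 000 (3 bits).
Byte 2: 0x90 = 10010000 (10xxxxxx ✓), payload 010000.
Byte 3: 0x8C = 10001100 (10xxxxxx ✓), payload 001100.
Byte 4: 0xB7 = 10110111 (10xxxxxx ✓), payload 110111.
Concatenate: 000010000001100110111 = 0x10337 (21 bits → U+10337).

U+10337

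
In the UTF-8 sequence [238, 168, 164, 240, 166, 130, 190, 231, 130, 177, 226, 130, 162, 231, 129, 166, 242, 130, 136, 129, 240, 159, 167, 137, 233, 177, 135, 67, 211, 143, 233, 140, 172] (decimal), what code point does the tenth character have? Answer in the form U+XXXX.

U+04CF

Offset 0: leading byte 0xEE = 11101110 → 3-byte char #1 = EE A8 A4.
Offset 3: leading byte 0xF0 = 11110000 → 4-byte char #2 = F0 A6 82 BE.
Offset 7: leading byte 0xE7 = 11100111 → 3-byte char #3 = E7 82 B1.
Offset 10: leading byte 0xE2 = 11100010 → 3-byte char #4 = E2 82 A2.
Offset 13: leading byte 0xE7 = 11100111 → 3-byte char #5 = E7 81 A6.
Offset 16: leading byte 0xF2 = 11110010 → 4-byte char #6 = F2 82 88 81.
Offset 20: leading byte 0xF0 = 11110000 → 4-byte char #7 = F0 9F A7 89.
Offset 24: leading byte 0xE9 = 11101001 → 3-byte char #8 = E9 B1 87.
Offset 27: leading byte 0x43 = 01000011 → 1-byte char #9 = 43.
Offset 28: leading byte 0xD3 = 11010011 → 2-byte char #10 = D3 8F.
Leading byte 0xD3 = 11010011 matches 110xxxxx → 2-byte sequence.
Byte 1: 0xD3 = 11010011, payload 10011 (5 bits).
Byte 2: 0x8F = 10001111 (10xxxxxx ✓), payload 001111.
Concatenate: 10011001111 = 0x4CF (11 bits → U+04CF).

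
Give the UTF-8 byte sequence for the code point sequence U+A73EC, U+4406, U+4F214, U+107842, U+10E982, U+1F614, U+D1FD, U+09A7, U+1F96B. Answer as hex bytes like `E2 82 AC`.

F2 A7 8F AC E4 90 86 F1 8F 88 94 F4 87 A1 82 F4 8E A6 82 F0 9F 98 94 ED 87 BD E0 A6 A7 F0 9F A5 AB

U+A73EC: 4-byte form → F2 A7 8F AC.
U+4406: 3-byte form → E4 90 86.
U+4F214: 4-byte form → F1 8F 88 94.
U+107842: 4-byte form → F4 87 A1 82.
U+10E982: 4-byte form → F4 8E A6 82.
U+1F614: 4-byte form → F0 9F 98 94.
U+D1FD: 3-byte form → ED 87 BD.
U+09A7: 3-byte form → E0 A6 A7.
U+1F96B: 4-byte form → F0 9F A5 AB.
Concatenated (33 bytes): F2 A7 8F AC E4 90 86 F1 8F 88 94 F4 87 A1 82 F4 8E A6 82 F0 9F 98 94 ED 87 BD E0 A6 A7 F0 9F A5 AB.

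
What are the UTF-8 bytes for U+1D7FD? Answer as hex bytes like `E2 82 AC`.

U+1D7FD = 0x1D7FD = 120829 decimal. In range U+10000–U+10FFFF → 4-byte form: 11110xxx 10xxxxxx 10xxxxxx 10xxxxxx.
Binary (21 bits): 000011101011111111101.
Split 3+6+6+6: 000 | 011101 | 011111 | 111101.
Byte 1: 11110000 = 0xF0.
Byte 2: 10011101 = 0x9D.
Byte 3: 10011111 = 0x9F.
Byte 4: 10111101 = 0xBD.

F0 9D 9F BD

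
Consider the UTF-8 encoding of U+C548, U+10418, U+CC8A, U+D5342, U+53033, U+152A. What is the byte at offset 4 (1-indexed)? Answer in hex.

0xF0

1-indexed offset 4 is 0-indexed offset 3.
U+C548 → 3-byte form EC 95 88 at offsets 0–2.
U+10418 → 4-byte form F0 90 90 98 at offsets 3–6.
Offset 3 falls in char 2's range; it's byte 1 of F0 90 90 98 = 0xF0.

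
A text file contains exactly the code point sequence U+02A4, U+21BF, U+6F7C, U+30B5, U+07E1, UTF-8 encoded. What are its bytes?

U+02A4: 2-byte form → CA A4.
U+21BF: 3-byte form → E2 86 BF.
U+6F7C: 3-byte form → E6 BD BC.
U+30B5: 3-byte form → E3 82 B5.
U+07E1: 2-byte form → DF A1.
Concatenated (13 bytes): CA A4 E2 86 BF E6 BD BC E3 82 B5 DF A1.

CA A4 E2 86 BF E6 BD BC E3 82 B5 DF A1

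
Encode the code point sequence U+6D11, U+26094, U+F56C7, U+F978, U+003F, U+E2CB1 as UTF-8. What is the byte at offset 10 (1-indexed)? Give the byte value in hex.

1-indexed offset 10 is 0-indexed offset 9.
U+6D11 → 3-byte form E6 B4 91 at offsets 0–2.
U+26094 → 4-byte form F0 A6 82 94 at offsets 3–6.
U+F56C7 → 4-byte form F3 B5 9B 87 at offsets 7–10.
Offset 9 falls in char 3's range; it's byte 3 of F3 B5 9B 87 = 0x9B.

0x9B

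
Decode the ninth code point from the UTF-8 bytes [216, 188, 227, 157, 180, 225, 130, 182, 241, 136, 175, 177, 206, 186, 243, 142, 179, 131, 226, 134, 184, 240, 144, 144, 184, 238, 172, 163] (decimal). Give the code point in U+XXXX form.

U+EB23

Offset 0: leading byte 0xD8 = 11011000 → 2-byte char #1 = D8 BC.
Offset 2: leading byte 0xE3 = 11100011 → 3-byte char #2 = E3 9D B4.
Offset 5: leading byte 0xE1 = 11100001 → 3-byte char #3 = E1 82 B6.
Offset 8: leading byte 0xF1 = 11110001 → 4-byte char #4 = F1 88 AF B1.
Offset 12: leading byte 0xCE = 11001110 → 2-byte char #5 = CE BA.
Offset 14: leading byte 0xF3 = 11110011 → 4-byte char #6 = F3 8E B3 83.
Offset 18: leading byte 0xE2 = 11100010 → 3-byte char #7 = E2 86 B8.
Offset 21: leading byte 0xF0 = 11110000 → 4-byte char #8 = F0 90 90 B8.
Offset 25: leading byte 0xEE = 11101110 → 3-byte char #9 = EE AC A3.
Leading byte 0xEE = 11101110 matches 1110xxxx → 3-byte sequence.
Byte 1: 0xEE = 11101110, payload 1110 (4 bits).
Byte 2: 0xAC = 10101100 (10xxxxxx ✓), payload 101100.
Byte 3: 0xA3 = 10100011 (10xxxxxx ✓), payload 100011.
Concatenate: 1110101100100011 = 0xEB23 (16 bits → U+EB23).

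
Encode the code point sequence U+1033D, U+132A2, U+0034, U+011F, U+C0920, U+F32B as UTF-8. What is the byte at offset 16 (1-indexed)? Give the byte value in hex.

0xEF

1-indexed offset 16 is 0-indexed offset 15.
U+1033D → 4-byte form F0 90 8C BD at offsets 0–3.
U+132A2 → 4-byte form F0 93 8A A2 at offsets 4–7.
U+0034 → 1-byte form 34 at offsets 8–8.
U+011F → 2-byte form C4 9F at offsets 9–10.
U+C0920 → 4-byte form F3 80 A4 A0 at offsets 11–14.
U+F32B → 3-byte form EF 8C AB at offsets 15–17.
Offset 15 falls in char 6's range; it's byte 1 of EF 8C AB = 0xEF.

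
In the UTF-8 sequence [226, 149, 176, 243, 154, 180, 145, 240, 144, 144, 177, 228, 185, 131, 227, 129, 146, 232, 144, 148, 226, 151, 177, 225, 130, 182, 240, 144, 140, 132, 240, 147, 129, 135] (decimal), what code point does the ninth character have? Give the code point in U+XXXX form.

U+10304

Offset 0: leading byte 0xE2 = 11100010 → 3-byte char #1 = E2 95 B0.
Offset 3: leading byte 0xF3 = 11110011 → 4-byte char #2 = F3 9A B4 91.
Offset 7: leading byte 0xF0 = 11110000 → 4-byte char #3 = F0 90 90 B1.
Offset 11: leading byte 0xE4 = 11100100 → 3-byte char #4 = E4 B9 83.
Offset 14: leading byte 0xE3 = 11100011 → 3-byte char #5 = E3 81 92.
Offset 17: leading byte 0xE8 = 11101000 → 3-byte char #6 = E8 90 94.
Offset 20: leading byte 0xE2 = 11100010 → 3-byte char #7 = E2 97 B1.
Offset 23: leading byte 0xE1 = 11100001 → 3-byte char #8 = E1 82 B6.
Offset 26: leading byte 0xF0 = 11110000 → 4-byte char #9 = F0 90 8C 84.
Leading byte 0xF0 = 11110000 matches 11110xxx → 4-byte sequence.
Byte 1: 0xF0 = 11110000, payload 000 (3 bits).
Byte 2: 0x90 = 10010000 (10xxxxxx ✓), payload 010000.
Byte 3: 0x8C = 10001100 (10xxxxxx ✓), payload 001100.
Byte 4: 0x84 = 10000100 (10xxxxxx ✓), payload 000100.
Concatenate: 000010000001100000100 = 0x10304 (21 bits → U+10304).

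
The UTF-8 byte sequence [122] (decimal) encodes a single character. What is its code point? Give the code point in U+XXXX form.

U+007A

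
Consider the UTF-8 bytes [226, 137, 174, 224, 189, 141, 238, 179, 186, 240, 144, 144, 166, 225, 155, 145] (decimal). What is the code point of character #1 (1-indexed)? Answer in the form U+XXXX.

Offset 0: leading byte 0xE2 = 11100010 → 3-byte char #1 = E2 89 AE.
Leading byte 0xE2 = 11100010 matches 1110xxxx → 3-byte sequence.
Byte 1: 0xE2 = 11100010, payload 0010 (4 bits).
Byte 2: 0x89 = 10001001 (10xxxxxx ✓), payload 001001.
Byte 3: 0xAE = 10101110 (10xxxxxx ✓), payload 101110.
Concatenate: 0010001001101110 = 0x226E (16 bits → U+226E).

U+226E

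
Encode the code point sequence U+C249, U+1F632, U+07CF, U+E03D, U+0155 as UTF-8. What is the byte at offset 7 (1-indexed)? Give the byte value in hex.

1-indexed offset 7 is 0-indexed offset 6.
U+C249 → 3-byte form EC 89 89 at offsets 0–2.
U+1F632 → 4-byte form F0 9F 98 B2 at offsets 3–6.
Offset 6 falls in char 2's range; it's byte 4 of F0 9F 98 B2 = 0xB2.

0xB2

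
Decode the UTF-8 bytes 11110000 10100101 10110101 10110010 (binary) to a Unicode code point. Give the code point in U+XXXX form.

U+25D72

Leading byte 0xF0 = 11110000 matches 11110xxx → 4-byte sequence.
Byte 1: 0xF0 = 11110000, payload 000 (3 bits).
Byte 2: 0xA5 = 10100101 (10xxxxxx ✓), payload 100101.
Byte 3: 0xB5 = 10110101 (10xxxxxx ✓), payload 110101.
Byte 4: 0xB2 = 10110010 (10xxxxxx ✓), payload 110010.
Concatenate: 000100101110101110010 = 0x25D72 (21 bits → U+25D72).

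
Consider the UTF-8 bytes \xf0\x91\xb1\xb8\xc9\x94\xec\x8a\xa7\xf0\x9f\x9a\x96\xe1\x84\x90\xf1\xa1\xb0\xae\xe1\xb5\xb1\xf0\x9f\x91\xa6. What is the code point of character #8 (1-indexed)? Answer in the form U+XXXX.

U+1F466

Offset 0: leading byte 0xF0 = 11110000 → 4-byte char #1 = F0 91 B1 B8.
Offset 4: leading byte 0xC9 = 11001001 → 2-byte char #2 = C9 94.
Offset 6: leading byte 0xEC = 11101100 → 3-byte char #3 = EC 8A A7.
Offset 9: leading byte 0xF0 = 11110000 → 4-byte char #4 = F0 9F 9A 96.
Offset 13: leading byte 0xE1 = 11100001 → 3-byte char #5 = E1 84 90.
Offset 16: leading byte 0xF1 = 11110001 → 4-byte char #6 = F1 A1 B0 AE.
Offset 20: leading byte 0xE1 = 11100001 → 3-byte char #7 = E1 B5 B1.
Offset 23: leading byte 0xF0 = 11110000 → 4-byte char #8 = F0 9F 91 A6.
Leading byte 0xF0 = 11110000 matches 11110xxx → 4-byte sequence.
Byte 1: 0xF0 = 11110000, payload 000 (3 bits).
Byte 2: 0x9F = 10011111 (10xxxxxx ✓), payload 011111.
Byte 3: 0x91 = 10010001 (10xxxxxx ✓), payload 010001.
Byte 4: 0xA6 = 10100110 (10xxxxxx ✓), payload 100110.
Concatenate: 000011111010001100110 = 0x1F466 (21 bits → U+1F466).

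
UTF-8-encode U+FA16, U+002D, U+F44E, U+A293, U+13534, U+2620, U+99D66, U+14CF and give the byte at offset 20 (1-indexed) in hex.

1-indexed offset 20 is 0-indexed offset 19.
U+FA16 → 3-byte form EF A8 96 at offsets 0–2.
U+002D → 1-byte form 2D at offsets 3–3.
U+F44E → 3-byte form EF 91 8E at offsets 4–6.
U+A293 → 3-byte form EA 8A 93 at offsets 7–9.
U+13534 → 4-byte form F0 93 94 B4 at offsets 10–13.
U+2620 → 3-byte form E2 98 A0 at offsets 14–16.
U+99D66 → 4-byte form F2 99 B5 A6 at offsets 17–20.
Offset 19 falls in char 7's range; it's byte 3 of F2 99 B5 A6 = 0xB5.

0xB5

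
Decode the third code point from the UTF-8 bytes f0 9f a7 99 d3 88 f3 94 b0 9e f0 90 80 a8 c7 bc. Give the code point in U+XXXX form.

Offset 0: leading byte 0xF0 = 11110000 → 4-byte char #1 = F0 9F A7 99.
Offset 4: leading byte 0xD3 = 11010011 → 2-byte char #2 = D3 88.
Offset 6: leading byte 0xF3 = 11110011 → 4-byte char #3 = F3 94 B0 9E.
Leading byte 0xF3 = 11110011 matches 11110xxx → 4-byte sequence.
Byte 1: 0xF3 = 11110011, payload 011 (3 bits).
Byte 2: 0x94 = 10010100 (10xxxxxx ✓), payload 010100.
Byte 3: 0xB0 = 10110000 (10xxxxxx ✓), payload 110000.
Byte 4: 0x9E = 10011110 (10xxxxxx ✓), payload 011110.
Concatenate: 011010100110000011110 = 0xD4C1E (21 bits → U+D4C1E).

U+D4C1E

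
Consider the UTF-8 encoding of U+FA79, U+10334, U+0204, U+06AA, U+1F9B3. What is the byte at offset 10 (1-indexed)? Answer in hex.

0xDA

1-indexed offset 10 is 0-indexed offset 9.
U+FA79 → 3-byte form EF A9 B9 at offsets 0–2.
U+10334 → 4-byte form F0 90 8C B4 at offsets 3–6.
U+0204 → 2-byte form C8 84 at offsets 7–8.
U+06AA → 2-byte form DA AA at offsets 9–10.
Offset 9 falls in char 4's range; it's byte 1 of DA AA = 0xDA.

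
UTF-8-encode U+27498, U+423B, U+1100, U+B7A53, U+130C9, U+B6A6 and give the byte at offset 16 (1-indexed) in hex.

0x93

1-indexed offset 16 is 0-indexed offset 15.
U+27498 → 4-byte form F0 A7 92 98 at offsets 0–3.
U+423B → 3-byte form E4 88 BB at offsets 4–6.
U+1100 → 3-byte form E1 84 80 at offsets 7–9.
U+B7A53 → 4-byte form F2 B7 A9 93 at offsets 10–13.
U+130C9 → 4-byte form F0 93 83 89 at offsets 14–17.
Offset 15 falls in char 5's range; it's byte 2 of F0 93 83 89 = 0x93.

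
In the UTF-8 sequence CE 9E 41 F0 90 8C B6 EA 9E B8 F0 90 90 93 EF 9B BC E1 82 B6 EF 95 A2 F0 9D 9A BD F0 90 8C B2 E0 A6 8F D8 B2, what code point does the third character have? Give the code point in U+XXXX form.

Offset 0: leading byte 0xCE = 11001110 → 2-byte char #1 = CE 9E.
Offset 2: leading byte 0x41 = 01000001 → 1-byte char #2 = 41.
Offset 3: leading byte 0xF0 = 11110000 → 4-byte char #3 = F0 90 8C B6.
Leading byte 0xF0 = 11110000 matches 11110xxx → 4-byte sequence.
Byte 1: 0xF0 = 11110000, payload 000 (3 bits).
Byte 2: 0x90 = 10010000 (10xxxxxx ✓), payload 010000.
Byte 3: 0x8C = 10001100 (10xxxxxx ✓), payload 001100.
Byte 4: 0xB6 = 10110110 (10xxxxxx ✓), payload 110110.
Concatenate: 000010000001100110110 = 0x10336 (21 bits → U+10336).

U+10336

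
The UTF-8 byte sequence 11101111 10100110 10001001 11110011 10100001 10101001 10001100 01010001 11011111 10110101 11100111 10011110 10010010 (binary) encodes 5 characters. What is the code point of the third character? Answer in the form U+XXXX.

Offset 0: leading byte 0xEF = 11101111 → 3-byte char #1 = EF A6 89.
Offset 3: leading byte 0xF3 = 11110011 → 4-byte char #2 = F3 A1 A9 8C.
Offset 7: leading byte 0x51 = 01010001 → 1-byte char #3 = 51.
Leading byte 0x51 = 01010001 matches 0xxxxxxx → 1-byte sequence.
Byte 1: 0x51 = 01010001, payload 1010001 (7 bits).
Concatenate: 1010001 = 0x51 (7 bits → U+0051).

U+0051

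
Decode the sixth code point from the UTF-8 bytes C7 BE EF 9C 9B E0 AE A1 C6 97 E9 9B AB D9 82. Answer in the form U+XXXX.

Offset 0: leading byte 0xC7 = 11000111 → 2-byte char #1 = C7 BE.
Offset 2: leading byte 0xEF = 11101111 → 3-byte char #2 = EF 9C 9B.
Offset 5: leading byte 0xE0 = 11100000 → 3-byte char #3 = E0 AE A1.
Offset 8: leading byte 0xC6 = 11000110 → 2-byte char #4 = C6 97.
Offset 10: leading byte 0xE9 = 11101001 → 3-byte char #5 = E9 9B AB.
Offset 13: leading byte 0xD9 = 11011001 → 2-byte char #6 = D9 82.
Leading byte 0xD9 = 11011001 matches 110xxxxx → 2-byte sequence.
Byte 1: 0xD9 = 11011001, payload 11001 (5 bits).
Byte 2: 0x82 = 10000010 (10xxxxxx ✓), payload 000010.
Concatenate: 11001000010 = 0x642 (11 bits → U+0642).

U+0642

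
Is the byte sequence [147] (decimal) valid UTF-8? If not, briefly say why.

invalid (continuation byte with no leading byte)

Byte 0x93 = 10010011 has the form 10xxxxxx — a continuation byte — but there is no preceding leading byte.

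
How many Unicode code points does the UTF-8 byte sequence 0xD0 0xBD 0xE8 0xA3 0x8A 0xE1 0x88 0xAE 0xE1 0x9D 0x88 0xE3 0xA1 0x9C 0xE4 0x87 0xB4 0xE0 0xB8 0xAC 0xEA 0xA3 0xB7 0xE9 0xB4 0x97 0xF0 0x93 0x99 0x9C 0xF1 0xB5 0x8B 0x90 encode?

11

Byte at offset 0: 0xD0 = 11010000 → 2-byte char (#1). Advance 2.
Byte at offset 2: 0xE8 = 11101000 → 3-byte char (#2). Advance 3.
Byte at offset 5: 0xE1 = 11100001 → 3-byte char (#3). Advance 3.
Byte at offset 8: 0xE1 = 11100001 → 3-byte char (#4). Advance 3.
Byte at offset 11: 0xE3 = 11100011 → 3-byte char (#5). Advance 3.
Byte at offset 14: 0xE4 = 11100100 → 3-byte char (#6). Advance 3.
Byte at offset 17: 0xE0 = 11100000 → 3-byte char (#7). Advance 3.
Byte at offset 20: 0xEA = 11101010 → 3-byte char (#8). Advance 3.
Byte at offset 23: 0xE9 = 11101001 → 3-byte char (#9). Advance 3.
Byte at offset 26: 0xF0 = 11110000 → 4-byte char (#10). Advance 4.
Byte at offset 30: 0xF1 = 11110001 → 4-byte char (#11). Advance 4.
Reached end at offset 34 after 11 code points.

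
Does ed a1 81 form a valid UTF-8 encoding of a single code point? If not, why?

invalid (encodes a surrogate (U+D800–U+DFFF))

Structurally a 3-byte sequence; payload = 0xD841.
But 0xD841 is in U+D800–U+DFFF, the surrogate range. Surrogates are not Unicode scalar values and are forbidden in UTF-8.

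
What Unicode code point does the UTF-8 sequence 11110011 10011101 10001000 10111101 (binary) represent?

Leading byte 0xF3 = 11110011 matches 11110xxx → 4-byte sequence.
Byte 1: 0xF3 = 11110011, payload 011 (3 bits).
Byte 2: 0x9D = 10011101 (10xxxxxx ✓), payload 011101.
Byte 3: 0x88 = 10001000 (10xxxxxx ✓), payload 001000.
Byte 4: 0xBD = 10111101 (10xxxxxx ✓), payload 111101.
Concatenate: 011011101001000111101 = 0xDD23D (21 bits → U+DD23D).

U+DD23D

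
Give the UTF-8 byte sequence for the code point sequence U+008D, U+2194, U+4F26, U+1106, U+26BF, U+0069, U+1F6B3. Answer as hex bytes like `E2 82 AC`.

C2 8D E2 86 94 E4 BC A6 E1 84 86 E2 9A BF 69 F0 9F 9A B3

U+008D: 2-byte form → C2 8D.
U+2194: 3-byte form → E2 86 94.
U+4F26: 3-byte form → E4 BC A6.
U+1106: 3-byte form → E1 84 86.
U+26BF: 3-byte form → E2 9A BF.
U+0069: 1-byte form → 69.
U+1F6B3: 4-byte form → F0 9F 9A B3.
Concatenated (19 bytes): C2 8D E2 86 94 E4 BC A6 E1 84 86 E2 9A BF 69 F0 9F 9A B3.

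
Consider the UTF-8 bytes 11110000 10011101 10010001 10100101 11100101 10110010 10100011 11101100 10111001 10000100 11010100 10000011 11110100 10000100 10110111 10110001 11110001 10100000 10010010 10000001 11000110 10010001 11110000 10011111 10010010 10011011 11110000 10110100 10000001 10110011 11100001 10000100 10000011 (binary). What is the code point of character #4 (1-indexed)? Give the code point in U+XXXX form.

U+0503

Offset 0: leading byte 0xF0 = 11110000 → 4-byte char #1 = F0 9D 91 A5.
Offset 4: leading byte 0xE5 = 11100101 → 3-byte char #2 = E5 B2 A3.
Offset 7: leading byte 0xEC = 11101100 → 3-byte char #3 = EC B9 84.
Offset 10: leading byte 0xD4 = 11010100 → 2-byte char #4 = D4 83.
Leading byte 0xD4 = 11010100 matches 110xxxxx → 2-byte sequence.
Byte 1: 0xD4 = 11010100, payload 10100 (5 bits).
Byte 2: 0x83 = 10000011 (10xxxxxx ✓), payload 000011.
Concatenate: 10100000011 = 0x503 (11 bits → U+0503).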